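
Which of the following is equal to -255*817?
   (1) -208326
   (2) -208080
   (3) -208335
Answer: 3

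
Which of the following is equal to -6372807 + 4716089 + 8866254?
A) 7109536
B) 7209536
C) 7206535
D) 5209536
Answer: B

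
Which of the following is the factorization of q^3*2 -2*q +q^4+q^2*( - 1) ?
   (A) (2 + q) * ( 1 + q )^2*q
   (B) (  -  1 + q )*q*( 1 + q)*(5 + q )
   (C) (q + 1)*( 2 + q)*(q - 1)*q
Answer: C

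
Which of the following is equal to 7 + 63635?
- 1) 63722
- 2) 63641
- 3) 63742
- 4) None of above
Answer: 4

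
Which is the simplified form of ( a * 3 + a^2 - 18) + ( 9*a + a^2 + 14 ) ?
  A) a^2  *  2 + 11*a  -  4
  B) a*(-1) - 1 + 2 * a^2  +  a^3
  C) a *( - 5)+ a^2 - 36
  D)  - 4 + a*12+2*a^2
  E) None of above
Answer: D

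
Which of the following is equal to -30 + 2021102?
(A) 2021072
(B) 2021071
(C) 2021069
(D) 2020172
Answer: A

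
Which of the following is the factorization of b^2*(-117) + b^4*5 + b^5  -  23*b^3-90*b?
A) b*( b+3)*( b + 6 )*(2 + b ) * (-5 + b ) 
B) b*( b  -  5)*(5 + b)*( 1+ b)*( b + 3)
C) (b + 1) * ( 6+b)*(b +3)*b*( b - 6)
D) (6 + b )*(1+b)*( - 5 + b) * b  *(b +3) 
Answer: D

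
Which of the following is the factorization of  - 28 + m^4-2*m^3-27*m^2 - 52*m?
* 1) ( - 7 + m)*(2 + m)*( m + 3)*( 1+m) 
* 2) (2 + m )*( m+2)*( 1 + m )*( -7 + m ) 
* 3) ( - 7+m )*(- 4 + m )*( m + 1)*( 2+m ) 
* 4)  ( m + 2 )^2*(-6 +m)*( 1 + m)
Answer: 2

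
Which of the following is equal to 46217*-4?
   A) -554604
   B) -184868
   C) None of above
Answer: B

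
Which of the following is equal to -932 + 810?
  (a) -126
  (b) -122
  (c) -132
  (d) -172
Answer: b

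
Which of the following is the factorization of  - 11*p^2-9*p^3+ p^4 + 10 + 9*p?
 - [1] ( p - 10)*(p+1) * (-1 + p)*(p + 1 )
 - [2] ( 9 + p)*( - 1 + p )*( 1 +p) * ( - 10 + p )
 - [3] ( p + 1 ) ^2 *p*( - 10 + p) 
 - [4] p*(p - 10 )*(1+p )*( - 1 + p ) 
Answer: 1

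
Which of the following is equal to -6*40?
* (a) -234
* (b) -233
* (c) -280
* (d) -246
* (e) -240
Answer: e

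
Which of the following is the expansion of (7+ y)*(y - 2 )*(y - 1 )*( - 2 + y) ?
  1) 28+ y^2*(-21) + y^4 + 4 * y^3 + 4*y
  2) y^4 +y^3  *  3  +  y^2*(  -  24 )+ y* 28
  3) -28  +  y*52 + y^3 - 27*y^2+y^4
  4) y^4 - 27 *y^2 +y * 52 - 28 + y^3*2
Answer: 4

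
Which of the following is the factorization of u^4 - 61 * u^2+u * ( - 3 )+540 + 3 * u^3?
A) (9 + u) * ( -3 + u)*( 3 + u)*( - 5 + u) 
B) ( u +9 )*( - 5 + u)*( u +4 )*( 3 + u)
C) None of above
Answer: C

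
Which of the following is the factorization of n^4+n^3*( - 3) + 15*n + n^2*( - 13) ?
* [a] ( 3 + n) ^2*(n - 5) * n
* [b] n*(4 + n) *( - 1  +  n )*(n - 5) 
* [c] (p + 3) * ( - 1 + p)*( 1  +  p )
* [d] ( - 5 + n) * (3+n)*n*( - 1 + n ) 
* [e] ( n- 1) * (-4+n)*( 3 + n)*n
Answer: d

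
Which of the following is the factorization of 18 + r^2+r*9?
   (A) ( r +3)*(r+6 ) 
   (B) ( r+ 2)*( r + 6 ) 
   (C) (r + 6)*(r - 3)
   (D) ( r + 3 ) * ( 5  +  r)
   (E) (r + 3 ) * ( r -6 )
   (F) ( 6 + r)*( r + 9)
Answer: A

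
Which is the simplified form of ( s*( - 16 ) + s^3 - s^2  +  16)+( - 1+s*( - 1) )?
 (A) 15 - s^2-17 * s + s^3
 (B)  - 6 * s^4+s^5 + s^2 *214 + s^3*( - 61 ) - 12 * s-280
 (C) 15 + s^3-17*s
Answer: A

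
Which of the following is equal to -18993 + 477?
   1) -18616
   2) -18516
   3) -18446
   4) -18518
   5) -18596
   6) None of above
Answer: 2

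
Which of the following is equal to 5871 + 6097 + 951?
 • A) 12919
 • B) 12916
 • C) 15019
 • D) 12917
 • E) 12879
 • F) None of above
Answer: A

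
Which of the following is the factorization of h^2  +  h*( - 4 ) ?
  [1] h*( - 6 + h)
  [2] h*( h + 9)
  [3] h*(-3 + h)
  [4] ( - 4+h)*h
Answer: 4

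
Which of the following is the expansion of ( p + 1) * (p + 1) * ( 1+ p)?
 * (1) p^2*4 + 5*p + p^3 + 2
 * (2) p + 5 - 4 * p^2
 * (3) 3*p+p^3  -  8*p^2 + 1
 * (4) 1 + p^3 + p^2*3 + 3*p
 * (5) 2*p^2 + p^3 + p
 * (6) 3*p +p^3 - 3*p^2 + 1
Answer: 4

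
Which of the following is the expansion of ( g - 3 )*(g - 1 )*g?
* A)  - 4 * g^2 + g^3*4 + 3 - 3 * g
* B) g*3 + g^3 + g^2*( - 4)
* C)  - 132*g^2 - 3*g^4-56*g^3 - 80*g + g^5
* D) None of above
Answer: B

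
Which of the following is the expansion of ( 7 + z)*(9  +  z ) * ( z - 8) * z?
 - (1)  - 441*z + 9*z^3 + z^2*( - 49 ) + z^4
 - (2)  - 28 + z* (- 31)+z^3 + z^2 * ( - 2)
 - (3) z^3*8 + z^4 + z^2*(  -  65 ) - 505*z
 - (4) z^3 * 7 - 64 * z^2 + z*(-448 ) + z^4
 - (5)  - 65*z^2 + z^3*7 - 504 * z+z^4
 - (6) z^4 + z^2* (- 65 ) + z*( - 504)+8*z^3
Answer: 6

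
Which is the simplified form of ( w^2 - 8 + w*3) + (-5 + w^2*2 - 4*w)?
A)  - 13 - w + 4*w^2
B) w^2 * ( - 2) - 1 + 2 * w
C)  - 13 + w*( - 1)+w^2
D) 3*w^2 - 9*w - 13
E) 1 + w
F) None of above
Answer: F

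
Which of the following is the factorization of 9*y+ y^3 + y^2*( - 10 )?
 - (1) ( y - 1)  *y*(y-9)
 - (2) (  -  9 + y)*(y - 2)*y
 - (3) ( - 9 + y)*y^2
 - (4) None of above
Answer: 1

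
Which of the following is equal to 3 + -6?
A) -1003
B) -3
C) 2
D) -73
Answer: B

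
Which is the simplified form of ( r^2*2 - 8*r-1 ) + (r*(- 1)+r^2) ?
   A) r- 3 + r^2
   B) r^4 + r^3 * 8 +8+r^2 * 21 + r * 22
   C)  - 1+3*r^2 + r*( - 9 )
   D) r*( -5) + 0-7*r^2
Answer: C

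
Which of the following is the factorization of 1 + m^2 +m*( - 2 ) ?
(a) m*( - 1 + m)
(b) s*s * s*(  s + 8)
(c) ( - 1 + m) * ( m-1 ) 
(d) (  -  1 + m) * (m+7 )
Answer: c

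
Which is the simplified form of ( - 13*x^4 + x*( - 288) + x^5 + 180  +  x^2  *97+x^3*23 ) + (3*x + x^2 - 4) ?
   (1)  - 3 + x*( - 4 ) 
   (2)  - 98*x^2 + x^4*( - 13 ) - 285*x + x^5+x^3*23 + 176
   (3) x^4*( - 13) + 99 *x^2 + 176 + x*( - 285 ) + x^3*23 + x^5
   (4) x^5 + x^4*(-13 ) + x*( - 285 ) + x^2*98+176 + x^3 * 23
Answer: 4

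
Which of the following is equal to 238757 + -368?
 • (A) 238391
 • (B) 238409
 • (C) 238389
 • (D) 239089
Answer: C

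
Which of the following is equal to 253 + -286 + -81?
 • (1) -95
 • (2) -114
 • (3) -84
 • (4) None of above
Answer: 2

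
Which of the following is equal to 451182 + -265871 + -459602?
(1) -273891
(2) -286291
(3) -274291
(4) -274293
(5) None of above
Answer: 3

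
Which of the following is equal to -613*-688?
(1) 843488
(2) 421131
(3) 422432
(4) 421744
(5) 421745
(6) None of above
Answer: 4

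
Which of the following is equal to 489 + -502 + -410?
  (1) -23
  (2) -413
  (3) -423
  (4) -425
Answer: 3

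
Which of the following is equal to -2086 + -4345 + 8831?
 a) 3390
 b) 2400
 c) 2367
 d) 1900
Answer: b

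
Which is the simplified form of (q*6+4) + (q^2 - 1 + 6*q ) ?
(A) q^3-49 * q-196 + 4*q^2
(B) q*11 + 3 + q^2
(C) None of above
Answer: C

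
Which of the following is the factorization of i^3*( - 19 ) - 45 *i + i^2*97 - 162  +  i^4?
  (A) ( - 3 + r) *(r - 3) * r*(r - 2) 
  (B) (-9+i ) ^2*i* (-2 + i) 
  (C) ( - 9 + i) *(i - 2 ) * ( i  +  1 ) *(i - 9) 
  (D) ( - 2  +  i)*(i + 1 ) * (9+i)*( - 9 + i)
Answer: C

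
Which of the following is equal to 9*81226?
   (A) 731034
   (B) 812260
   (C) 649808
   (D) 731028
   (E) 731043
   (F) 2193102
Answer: A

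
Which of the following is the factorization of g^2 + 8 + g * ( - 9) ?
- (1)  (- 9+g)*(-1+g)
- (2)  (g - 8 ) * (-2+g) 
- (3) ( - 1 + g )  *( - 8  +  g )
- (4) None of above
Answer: 3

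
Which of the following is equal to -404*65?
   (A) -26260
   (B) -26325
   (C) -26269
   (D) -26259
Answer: A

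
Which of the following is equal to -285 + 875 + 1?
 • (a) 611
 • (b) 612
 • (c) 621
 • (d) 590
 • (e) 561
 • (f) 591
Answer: f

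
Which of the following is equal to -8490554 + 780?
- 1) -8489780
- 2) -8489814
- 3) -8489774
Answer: 3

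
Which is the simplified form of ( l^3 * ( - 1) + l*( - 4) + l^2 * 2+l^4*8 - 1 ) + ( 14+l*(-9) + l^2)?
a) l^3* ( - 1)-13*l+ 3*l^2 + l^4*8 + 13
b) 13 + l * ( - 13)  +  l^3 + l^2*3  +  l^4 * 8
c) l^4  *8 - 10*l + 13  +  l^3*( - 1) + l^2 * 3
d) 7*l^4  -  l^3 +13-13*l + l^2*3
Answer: a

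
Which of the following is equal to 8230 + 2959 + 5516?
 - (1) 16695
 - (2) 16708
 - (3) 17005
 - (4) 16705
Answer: 4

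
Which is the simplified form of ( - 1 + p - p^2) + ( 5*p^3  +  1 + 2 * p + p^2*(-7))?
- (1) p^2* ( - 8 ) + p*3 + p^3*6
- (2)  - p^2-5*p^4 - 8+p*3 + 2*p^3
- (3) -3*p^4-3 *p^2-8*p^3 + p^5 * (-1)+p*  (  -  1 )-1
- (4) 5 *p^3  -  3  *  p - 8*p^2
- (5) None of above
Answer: 5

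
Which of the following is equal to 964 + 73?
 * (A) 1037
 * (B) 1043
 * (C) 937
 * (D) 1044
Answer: A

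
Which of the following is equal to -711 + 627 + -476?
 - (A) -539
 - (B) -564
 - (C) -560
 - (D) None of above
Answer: C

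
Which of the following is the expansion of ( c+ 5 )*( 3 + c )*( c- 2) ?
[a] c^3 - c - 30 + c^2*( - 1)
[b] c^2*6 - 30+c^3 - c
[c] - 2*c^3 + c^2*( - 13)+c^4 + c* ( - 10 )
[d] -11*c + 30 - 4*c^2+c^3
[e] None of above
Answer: b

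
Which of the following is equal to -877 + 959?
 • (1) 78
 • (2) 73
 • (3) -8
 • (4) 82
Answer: 4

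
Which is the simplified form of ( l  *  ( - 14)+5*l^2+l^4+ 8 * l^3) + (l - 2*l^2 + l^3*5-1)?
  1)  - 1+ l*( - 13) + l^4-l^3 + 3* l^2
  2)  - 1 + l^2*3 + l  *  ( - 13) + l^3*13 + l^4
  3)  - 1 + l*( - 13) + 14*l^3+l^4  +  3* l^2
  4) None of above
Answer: 2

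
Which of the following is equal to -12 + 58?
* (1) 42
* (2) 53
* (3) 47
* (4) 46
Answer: 4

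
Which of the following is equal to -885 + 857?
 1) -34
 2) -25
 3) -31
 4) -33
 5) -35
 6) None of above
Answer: 6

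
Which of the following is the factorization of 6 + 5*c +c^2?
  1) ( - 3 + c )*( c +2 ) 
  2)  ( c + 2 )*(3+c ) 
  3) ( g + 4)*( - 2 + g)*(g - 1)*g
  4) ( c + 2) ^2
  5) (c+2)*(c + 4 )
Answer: 2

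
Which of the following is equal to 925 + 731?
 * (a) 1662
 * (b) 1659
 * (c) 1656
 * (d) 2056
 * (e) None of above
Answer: c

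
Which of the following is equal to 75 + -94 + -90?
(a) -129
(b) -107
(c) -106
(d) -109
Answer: d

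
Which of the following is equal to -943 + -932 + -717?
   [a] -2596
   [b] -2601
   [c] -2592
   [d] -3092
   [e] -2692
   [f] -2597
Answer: c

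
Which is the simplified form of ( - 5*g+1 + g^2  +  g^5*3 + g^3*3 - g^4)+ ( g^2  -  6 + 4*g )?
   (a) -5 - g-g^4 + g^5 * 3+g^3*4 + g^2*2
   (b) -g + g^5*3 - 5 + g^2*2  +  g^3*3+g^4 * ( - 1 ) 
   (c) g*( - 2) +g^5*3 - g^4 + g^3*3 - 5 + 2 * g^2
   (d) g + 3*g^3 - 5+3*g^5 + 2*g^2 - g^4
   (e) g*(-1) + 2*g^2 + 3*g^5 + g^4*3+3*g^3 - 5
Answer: b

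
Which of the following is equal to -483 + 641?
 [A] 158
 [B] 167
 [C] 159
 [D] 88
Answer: A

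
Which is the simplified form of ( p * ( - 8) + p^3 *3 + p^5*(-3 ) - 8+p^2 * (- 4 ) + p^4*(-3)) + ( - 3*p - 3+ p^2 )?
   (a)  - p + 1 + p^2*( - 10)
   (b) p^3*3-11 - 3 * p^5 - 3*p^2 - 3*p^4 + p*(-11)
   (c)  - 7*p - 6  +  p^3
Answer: b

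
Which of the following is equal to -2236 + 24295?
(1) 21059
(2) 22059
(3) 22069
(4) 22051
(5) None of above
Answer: 2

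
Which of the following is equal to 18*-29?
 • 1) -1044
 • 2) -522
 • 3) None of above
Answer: 2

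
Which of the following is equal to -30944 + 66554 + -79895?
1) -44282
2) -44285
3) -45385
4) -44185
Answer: 2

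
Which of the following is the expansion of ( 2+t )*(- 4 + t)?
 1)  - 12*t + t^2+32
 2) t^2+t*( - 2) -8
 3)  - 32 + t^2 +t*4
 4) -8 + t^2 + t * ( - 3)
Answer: 2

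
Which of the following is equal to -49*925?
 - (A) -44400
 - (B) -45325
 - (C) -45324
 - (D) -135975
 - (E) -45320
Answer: B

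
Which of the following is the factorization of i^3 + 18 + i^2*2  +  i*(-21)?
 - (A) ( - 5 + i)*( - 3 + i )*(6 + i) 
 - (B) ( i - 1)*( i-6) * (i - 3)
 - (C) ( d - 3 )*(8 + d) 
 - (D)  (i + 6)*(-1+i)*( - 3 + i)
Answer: D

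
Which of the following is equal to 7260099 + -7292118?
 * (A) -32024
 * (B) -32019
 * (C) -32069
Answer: B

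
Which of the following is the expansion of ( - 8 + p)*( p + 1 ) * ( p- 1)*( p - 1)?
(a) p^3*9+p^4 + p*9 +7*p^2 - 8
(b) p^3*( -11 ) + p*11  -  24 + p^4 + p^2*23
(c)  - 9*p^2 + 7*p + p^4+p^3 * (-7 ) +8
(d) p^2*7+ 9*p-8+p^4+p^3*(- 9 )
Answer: d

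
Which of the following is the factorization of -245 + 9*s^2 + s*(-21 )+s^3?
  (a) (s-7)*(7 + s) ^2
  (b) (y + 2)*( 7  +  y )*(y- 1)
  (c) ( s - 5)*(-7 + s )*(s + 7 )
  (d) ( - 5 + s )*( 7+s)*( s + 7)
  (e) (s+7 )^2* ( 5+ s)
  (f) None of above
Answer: d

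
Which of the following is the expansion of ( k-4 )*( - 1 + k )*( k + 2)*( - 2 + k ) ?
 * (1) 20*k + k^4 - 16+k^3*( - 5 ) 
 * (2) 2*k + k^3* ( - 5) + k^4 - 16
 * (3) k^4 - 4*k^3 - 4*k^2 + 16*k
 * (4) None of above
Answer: 1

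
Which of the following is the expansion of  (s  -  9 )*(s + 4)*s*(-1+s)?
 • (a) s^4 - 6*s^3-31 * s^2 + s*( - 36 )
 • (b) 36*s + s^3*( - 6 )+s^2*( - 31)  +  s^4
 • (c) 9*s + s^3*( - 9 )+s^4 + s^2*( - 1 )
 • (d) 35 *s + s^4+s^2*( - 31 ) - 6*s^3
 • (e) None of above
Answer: b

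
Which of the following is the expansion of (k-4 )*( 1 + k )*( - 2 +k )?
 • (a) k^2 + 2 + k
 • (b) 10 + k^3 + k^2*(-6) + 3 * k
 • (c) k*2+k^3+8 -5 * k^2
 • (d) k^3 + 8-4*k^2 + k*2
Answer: c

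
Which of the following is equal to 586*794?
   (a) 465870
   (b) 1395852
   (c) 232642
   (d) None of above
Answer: d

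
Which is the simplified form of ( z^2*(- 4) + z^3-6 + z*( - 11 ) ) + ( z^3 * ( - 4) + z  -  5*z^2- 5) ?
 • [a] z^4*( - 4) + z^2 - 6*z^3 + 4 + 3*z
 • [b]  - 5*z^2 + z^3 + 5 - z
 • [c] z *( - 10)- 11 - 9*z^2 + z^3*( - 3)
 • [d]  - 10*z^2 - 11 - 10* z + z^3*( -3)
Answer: c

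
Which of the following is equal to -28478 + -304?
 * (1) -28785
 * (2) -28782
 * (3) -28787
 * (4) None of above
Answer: 2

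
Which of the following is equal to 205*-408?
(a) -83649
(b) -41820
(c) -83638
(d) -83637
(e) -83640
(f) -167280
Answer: e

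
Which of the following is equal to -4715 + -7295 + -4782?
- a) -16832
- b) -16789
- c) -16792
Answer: c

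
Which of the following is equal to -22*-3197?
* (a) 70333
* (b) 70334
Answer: b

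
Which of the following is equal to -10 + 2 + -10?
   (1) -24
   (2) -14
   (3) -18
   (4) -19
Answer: 3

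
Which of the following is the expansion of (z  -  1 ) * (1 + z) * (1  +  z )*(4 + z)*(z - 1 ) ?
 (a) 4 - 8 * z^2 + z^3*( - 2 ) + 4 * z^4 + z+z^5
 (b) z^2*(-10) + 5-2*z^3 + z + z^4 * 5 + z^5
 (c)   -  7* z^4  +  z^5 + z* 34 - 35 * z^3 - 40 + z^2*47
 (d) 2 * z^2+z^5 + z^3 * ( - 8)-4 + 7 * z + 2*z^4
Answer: a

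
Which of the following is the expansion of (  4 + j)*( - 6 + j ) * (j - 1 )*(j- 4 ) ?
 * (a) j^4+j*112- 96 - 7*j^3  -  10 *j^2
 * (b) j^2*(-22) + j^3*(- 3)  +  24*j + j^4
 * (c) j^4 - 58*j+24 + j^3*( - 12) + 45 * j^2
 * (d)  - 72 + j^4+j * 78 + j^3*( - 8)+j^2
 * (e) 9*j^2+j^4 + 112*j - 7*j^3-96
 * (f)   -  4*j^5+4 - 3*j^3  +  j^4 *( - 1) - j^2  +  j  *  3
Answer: a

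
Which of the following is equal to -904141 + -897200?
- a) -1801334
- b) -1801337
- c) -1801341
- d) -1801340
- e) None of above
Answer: c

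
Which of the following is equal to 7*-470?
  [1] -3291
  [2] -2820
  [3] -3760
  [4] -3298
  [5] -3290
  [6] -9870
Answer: 5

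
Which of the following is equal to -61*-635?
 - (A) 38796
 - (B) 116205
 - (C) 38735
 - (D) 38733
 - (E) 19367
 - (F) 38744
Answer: C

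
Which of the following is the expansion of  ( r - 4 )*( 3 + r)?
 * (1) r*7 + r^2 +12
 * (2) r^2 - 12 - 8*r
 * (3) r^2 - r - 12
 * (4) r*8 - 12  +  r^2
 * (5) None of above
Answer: 3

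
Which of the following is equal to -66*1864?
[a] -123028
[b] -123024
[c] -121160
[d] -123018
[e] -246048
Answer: b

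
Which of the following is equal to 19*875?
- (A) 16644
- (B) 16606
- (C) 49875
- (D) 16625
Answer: D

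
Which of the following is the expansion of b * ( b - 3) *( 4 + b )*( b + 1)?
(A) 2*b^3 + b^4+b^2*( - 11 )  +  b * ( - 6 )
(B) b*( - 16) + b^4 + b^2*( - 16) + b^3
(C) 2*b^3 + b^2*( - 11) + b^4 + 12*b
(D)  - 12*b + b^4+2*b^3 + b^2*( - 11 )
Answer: D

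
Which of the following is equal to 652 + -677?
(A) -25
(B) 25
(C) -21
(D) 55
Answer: A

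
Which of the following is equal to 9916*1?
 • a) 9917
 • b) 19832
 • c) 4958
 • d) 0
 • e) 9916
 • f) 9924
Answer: e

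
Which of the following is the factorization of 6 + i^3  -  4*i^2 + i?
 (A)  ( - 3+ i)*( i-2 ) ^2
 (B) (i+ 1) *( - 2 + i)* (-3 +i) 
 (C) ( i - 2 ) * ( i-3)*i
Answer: B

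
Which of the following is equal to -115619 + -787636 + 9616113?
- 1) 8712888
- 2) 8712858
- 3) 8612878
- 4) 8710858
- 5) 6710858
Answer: 2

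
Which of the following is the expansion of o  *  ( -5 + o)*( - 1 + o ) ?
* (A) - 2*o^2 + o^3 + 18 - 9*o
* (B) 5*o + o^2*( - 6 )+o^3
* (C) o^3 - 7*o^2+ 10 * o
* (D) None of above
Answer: B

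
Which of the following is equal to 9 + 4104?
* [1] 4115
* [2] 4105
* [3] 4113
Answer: 3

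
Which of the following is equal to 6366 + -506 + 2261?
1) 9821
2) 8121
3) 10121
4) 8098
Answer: 2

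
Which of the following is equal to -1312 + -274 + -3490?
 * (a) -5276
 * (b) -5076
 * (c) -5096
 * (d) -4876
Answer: b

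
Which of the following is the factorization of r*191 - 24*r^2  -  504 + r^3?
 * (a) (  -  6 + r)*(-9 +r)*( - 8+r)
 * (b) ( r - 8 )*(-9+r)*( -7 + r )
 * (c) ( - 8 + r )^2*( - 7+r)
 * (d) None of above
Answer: b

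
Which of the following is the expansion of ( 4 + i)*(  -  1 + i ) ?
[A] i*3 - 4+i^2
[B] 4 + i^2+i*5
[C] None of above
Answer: A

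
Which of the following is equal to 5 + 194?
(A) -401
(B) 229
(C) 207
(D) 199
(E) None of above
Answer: D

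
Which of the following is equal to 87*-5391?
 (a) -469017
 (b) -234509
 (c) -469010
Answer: a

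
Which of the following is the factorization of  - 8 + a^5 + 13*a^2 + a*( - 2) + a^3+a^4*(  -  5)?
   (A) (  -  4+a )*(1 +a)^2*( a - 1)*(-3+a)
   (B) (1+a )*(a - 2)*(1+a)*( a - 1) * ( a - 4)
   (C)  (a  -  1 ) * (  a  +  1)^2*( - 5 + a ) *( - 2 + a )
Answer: B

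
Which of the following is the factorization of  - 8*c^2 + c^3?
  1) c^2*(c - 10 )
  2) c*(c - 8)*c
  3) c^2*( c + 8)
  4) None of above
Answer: 2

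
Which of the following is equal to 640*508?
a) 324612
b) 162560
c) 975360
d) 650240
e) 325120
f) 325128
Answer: e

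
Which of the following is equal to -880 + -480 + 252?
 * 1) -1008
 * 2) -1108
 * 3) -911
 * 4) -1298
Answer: 2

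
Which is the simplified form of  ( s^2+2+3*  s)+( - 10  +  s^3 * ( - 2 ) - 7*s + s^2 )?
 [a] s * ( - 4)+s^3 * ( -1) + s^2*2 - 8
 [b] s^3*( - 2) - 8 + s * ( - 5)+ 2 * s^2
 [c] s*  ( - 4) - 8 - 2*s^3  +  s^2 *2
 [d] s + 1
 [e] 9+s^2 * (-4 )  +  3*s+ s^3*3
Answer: c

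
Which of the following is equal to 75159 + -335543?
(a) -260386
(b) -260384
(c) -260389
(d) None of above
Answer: b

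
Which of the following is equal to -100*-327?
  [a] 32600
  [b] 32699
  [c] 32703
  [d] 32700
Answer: d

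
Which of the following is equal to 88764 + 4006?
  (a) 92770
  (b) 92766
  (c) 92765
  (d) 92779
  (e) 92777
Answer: a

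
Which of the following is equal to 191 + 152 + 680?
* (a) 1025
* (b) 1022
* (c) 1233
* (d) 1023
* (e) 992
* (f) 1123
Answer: d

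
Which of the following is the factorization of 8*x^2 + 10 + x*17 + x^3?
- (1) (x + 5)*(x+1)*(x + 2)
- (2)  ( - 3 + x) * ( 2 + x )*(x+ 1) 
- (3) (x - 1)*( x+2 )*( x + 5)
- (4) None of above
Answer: 1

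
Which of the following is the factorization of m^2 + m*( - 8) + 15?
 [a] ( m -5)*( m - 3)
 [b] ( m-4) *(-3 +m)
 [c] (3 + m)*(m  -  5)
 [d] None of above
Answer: a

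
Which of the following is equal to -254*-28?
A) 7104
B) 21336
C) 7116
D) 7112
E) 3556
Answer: D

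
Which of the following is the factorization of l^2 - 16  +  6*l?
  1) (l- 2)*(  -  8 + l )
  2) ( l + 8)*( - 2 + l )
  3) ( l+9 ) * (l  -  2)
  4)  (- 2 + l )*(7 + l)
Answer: 2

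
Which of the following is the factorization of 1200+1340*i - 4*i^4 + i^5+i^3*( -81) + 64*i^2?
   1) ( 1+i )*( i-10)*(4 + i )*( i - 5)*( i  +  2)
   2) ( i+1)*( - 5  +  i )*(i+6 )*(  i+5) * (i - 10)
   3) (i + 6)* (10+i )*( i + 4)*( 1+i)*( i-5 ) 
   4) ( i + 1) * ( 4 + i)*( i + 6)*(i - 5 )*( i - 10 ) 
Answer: 4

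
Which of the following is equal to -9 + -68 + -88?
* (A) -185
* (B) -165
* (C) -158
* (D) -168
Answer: B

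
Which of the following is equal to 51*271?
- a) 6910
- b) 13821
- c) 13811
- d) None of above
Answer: b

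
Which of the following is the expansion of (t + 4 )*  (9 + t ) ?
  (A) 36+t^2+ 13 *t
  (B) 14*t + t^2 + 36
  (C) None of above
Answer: A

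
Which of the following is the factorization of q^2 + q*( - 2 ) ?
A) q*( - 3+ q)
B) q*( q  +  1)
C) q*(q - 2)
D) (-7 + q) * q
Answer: C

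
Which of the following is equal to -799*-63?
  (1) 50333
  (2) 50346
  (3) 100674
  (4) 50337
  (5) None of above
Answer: 4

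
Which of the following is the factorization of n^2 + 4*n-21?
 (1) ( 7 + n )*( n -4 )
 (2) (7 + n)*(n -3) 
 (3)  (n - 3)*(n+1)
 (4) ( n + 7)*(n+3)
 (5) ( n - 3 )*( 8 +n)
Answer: 2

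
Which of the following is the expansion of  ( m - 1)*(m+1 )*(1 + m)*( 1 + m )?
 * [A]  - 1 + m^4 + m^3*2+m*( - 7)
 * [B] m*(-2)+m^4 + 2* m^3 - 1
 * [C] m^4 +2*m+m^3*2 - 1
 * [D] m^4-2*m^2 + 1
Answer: B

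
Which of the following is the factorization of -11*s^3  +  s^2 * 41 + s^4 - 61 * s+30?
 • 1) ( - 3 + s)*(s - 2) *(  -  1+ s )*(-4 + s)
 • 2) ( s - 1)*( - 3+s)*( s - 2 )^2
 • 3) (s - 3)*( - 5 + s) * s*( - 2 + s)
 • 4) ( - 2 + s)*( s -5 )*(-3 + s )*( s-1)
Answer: 4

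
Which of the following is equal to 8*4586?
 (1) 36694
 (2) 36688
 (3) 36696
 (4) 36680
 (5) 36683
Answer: 2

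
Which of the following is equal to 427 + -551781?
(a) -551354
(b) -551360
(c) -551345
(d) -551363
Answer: a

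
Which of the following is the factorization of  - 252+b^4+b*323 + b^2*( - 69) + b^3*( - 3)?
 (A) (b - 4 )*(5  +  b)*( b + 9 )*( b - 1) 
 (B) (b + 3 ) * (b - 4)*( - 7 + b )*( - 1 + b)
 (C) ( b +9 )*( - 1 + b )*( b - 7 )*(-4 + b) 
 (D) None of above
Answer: C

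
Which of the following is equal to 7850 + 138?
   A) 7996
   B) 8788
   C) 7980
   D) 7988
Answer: D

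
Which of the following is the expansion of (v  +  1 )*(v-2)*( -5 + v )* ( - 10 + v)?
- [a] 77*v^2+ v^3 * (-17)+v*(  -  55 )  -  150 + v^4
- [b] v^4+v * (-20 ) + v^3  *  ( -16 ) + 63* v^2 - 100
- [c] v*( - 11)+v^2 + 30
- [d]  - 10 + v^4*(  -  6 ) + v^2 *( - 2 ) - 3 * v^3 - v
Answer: b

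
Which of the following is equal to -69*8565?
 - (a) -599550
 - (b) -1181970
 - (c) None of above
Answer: c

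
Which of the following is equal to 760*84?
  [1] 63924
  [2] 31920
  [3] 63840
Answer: 3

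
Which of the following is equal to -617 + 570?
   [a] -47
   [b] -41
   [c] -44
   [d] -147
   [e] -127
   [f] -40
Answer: a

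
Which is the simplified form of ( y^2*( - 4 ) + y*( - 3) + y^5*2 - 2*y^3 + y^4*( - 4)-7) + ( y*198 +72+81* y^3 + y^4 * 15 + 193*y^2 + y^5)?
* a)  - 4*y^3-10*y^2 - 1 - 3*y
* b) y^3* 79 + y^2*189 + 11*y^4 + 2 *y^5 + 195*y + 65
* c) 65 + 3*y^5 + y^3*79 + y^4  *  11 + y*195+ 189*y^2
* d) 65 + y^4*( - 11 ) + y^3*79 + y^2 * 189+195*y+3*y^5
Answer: c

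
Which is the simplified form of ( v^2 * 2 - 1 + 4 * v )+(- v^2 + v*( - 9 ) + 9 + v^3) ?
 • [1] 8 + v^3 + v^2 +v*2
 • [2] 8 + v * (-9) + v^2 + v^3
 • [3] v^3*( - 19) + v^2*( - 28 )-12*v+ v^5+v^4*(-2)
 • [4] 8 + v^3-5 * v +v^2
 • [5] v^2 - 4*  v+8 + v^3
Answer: 4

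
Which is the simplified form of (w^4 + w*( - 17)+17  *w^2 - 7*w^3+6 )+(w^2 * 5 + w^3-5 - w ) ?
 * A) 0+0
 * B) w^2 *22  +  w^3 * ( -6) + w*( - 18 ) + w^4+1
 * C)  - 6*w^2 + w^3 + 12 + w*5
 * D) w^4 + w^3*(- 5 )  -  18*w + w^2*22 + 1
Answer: B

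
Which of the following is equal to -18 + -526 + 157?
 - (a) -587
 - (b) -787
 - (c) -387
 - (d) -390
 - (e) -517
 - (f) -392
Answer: c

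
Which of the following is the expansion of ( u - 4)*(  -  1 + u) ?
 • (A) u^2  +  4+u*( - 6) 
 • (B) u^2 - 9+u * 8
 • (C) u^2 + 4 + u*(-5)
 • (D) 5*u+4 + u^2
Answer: C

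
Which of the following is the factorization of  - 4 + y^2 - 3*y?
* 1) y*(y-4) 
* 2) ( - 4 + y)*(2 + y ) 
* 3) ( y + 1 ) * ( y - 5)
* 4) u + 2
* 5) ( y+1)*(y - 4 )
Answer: 5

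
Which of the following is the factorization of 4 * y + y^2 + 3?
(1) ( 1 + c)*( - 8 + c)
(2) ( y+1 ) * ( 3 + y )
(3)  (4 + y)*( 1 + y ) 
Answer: 2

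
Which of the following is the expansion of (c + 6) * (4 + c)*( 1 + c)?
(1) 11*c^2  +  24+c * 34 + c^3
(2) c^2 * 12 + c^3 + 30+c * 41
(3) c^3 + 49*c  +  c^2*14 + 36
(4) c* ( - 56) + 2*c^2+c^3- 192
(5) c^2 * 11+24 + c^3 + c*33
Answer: 1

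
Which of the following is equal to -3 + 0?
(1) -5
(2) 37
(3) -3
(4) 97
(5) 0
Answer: 3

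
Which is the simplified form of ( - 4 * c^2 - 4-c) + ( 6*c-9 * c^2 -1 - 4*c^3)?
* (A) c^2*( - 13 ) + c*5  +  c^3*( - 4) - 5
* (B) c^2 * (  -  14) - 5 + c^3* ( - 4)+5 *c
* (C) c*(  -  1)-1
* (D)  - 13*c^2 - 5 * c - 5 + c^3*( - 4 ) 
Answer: A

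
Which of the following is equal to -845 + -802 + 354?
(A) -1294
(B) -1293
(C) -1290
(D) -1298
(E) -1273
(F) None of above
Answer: B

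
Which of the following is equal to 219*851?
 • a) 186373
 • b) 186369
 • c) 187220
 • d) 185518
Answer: b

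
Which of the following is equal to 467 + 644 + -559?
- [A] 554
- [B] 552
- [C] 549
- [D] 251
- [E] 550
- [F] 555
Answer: B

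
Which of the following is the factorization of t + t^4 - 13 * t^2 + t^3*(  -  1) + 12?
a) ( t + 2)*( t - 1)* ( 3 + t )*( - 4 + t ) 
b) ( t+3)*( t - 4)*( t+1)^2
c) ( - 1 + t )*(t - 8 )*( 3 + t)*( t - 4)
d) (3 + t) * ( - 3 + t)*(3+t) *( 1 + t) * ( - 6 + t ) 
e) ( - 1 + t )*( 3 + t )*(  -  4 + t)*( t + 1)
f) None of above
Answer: e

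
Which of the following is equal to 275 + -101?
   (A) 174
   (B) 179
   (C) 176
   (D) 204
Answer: A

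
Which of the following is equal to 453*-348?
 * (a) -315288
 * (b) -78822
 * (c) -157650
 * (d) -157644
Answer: d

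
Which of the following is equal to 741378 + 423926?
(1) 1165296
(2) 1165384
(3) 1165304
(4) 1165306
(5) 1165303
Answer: 3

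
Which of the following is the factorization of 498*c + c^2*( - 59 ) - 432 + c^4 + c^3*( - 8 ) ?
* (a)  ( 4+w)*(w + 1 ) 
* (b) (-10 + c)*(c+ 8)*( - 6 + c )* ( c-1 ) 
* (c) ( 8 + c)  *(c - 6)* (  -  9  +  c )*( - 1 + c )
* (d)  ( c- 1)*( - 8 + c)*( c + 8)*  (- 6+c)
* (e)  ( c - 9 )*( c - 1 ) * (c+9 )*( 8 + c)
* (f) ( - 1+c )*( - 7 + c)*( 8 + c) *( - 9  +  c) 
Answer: c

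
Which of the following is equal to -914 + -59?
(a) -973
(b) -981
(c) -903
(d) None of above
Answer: a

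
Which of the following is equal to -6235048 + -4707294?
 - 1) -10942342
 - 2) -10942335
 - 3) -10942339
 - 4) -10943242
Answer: 1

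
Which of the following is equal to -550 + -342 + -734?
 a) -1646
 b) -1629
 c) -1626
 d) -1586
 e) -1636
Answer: c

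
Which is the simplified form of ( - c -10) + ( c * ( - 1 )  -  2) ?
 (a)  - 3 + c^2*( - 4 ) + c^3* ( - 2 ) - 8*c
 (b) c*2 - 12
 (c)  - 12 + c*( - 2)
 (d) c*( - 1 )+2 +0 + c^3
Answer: c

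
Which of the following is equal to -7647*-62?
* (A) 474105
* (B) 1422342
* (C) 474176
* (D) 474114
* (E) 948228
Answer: D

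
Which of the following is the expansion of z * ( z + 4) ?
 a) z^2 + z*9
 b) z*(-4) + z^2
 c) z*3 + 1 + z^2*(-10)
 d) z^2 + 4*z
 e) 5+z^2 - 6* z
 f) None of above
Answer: d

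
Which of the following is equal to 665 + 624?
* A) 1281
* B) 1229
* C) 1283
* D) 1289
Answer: D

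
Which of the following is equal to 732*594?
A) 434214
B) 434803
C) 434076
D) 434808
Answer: D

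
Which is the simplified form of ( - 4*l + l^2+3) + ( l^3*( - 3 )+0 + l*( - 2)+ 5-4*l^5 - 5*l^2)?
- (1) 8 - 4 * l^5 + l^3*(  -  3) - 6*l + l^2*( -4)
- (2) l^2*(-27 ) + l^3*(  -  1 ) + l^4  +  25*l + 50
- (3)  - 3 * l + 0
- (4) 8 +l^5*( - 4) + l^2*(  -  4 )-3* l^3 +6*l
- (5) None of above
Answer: 1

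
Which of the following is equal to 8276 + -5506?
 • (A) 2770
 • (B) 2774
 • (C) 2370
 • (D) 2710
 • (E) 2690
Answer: A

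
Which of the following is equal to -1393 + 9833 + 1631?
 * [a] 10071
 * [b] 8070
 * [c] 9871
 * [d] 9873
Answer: a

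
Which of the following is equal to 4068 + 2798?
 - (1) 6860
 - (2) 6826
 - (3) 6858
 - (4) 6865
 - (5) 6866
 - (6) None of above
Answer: 5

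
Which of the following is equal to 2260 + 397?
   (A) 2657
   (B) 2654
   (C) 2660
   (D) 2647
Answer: A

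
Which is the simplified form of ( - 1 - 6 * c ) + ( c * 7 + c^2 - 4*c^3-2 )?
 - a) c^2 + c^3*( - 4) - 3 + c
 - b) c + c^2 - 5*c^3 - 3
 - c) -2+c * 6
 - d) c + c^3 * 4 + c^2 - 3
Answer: a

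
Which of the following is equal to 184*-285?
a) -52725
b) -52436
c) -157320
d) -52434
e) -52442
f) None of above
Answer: f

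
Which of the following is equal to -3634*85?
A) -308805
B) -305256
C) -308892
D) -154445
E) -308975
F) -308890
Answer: F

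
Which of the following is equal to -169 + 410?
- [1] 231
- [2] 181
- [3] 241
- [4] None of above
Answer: 3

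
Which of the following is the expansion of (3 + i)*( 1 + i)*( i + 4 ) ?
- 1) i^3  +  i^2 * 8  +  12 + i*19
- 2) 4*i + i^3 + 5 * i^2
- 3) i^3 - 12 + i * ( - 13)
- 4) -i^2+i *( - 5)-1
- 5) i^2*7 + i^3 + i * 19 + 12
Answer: 1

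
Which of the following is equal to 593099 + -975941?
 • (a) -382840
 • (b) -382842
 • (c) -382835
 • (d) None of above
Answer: b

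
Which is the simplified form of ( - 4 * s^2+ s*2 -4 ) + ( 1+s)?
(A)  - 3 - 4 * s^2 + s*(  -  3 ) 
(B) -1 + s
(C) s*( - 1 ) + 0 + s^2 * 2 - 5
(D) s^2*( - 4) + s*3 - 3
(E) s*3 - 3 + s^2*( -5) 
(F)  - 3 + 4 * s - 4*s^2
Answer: D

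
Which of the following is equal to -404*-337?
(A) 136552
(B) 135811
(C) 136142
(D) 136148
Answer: D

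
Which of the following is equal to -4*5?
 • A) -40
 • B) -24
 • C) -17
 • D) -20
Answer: D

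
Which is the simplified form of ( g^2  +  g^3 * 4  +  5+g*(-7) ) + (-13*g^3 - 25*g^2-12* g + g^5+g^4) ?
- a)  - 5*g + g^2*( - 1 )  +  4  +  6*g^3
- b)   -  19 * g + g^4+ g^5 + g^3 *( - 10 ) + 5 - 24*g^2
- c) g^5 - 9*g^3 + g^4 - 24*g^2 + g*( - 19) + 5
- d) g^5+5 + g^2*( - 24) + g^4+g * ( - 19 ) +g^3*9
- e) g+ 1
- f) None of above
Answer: c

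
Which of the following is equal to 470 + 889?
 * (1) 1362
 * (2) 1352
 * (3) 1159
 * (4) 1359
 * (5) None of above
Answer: 4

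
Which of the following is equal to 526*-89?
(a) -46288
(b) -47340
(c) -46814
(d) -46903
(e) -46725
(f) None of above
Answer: c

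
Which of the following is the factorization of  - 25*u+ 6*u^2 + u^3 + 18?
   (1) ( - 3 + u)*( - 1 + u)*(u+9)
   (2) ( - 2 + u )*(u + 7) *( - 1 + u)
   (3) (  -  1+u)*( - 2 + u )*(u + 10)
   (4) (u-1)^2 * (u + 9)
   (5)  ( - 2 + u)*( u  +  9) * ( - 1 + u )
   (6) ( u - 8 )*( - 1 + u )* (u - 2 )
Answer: 5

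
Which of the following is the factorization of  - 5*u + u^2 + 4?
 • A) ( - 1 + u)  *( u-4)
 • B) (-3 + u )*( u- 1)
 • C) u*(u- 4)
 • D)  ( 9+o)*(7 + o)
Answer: A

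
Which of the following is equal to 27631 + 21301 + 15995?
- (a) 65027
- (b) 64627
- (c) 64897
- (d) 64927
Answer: d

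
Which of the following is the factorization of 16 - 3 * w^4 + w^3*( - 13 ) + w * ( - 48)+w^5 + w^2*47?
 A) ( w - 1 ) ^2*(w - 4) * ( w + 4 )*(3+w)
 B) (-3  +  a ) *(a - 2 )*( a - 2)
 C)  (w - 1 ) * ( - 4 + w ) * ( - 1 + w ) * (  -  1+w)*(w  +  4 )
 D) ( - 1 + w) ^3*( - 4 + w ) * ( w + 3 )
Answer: C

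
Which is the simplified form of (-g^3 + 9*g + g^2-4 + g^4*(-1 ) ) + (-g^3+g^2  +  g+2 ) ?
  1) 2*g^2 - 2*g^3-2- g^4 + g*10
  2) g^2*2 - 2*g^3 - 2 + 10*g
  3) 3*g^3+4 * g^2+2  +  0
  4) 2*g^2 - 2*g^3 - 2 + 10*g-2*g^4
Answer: 1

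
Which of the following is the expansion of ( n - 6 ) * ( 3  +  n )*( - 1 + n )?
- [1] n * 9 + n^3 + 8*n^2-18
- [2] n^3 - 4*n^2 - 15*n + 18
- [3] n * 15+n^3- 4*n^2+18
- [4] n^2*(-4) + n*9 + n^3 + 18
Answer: 2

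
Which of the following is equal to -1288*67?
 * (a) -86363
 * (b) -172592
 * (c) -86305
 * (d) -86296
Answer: d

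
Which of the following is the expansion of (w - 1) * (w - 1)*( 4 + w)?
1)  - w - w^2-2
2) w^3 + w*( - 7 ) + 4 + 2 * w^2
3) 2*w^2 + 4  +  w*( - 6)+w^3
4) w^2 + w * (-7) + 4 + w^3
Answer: 2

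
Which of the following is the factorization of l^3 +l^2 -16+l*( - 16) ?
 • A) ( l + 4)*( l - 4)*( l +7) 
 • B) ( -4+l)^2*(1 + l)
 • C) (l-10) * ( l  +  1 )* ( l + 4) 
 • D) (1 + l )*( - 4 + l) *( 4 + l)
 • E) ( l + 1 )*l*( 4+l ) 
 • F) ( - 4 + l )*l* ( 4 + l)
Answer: D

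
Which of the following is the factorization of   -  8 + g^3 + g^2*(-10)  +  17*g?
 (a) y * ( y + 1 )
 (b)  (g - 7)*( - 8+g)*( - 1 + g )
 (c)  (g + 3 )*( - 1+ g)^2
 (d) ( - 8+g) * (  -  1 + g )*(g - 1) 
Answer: d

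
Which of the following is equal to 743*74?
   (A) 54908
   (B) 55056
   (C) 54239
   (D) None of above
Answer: D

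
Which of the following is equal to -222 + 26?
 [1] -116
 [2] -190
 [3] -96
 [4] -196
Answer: 4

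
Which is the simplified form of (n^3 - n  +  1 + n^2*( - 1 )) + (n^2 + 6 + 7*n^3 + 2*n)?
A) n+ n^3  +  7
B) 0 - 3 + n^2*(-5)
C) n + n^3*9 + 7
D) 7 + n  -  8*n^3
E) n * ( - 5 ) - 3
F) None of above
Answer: F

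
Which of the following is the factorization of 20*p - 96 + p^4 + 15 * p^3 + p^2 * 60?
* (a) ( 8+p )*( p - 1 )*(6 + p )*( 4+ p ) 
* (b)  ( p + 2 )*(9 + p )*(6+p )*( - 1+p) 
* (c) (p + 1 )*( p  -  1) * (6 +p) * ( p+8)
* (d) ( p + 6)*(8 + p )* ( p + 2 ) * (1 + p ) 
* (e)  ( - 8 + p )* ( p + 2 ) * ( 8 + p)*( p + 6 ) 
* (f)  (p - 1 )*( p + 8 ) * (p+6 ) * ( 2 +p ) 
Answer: f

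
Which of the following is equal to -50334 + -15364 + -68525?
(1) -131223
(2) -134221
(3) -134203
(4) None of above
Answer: 4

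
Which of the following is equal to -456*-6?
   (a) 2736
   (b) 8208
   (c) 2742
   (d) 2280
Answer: a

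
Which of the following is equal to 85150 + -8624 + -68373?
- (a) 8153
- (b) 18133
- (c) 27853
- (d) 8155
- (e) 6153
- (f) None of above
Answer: a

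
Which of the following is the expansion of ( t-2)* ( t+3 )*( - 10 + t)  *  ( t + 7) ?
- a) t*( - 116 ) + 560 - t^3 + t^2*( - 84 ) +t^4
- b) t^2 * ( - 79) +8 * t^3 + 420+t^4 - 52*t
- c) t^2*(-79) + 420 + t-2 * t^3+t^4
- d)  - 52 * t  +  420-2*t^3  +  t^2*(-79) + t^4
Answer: d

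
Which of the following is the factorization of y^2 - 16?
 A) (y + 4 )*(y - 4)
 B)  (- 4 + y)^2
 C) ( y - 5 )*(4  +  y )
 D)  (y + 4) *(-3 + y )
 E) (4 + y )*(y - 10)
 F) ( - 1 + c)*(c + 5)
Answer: A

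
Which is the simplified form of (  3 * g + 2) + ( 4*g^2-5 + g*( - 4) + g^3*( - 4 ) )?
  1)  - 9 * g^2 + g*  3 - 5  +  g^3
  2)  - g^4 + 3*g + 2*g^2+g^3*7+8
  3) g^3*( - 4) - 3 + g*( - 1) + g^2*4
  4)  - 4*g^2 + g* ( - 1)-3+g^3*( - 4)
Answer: 3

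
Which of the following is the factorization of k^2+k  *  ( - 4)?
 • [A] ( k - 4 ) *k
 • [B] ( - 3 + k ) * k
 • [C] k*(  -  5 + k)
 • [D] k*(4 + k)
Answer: A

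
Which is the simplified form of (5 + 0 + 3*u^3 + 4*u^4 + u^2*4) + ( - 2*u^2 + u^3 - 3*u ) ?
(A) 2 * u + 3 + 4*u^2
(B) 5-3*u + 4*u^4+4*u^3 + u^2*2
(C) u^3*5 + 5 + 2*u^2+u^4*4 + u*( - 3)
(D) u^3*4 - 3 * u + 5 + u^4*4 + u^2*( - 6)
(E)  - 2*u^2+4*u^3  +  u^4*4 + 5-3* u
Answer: B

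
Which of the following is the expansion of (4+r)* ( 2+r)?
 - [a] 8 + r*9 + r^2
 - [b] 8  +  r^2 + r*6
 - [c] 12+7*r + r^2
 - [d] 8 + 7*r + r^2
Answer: b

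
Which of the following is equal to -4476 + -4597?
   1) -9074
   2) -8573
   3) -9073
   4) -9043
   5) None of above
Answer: 3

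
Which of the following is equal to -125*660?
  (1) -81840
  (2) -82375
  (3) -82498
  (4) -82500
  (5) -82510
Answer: 4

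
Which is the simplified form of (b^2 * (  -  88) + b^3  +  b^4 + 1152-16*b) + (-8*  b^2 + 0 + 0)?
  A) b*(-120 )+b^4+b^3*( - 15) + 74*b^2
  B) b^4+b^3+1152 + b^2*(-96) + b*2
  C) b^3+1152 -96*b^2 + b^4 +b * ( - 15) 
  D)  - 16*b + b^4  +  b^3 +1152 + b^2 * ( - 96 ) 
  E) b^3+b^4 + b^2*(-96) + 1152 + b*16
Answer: D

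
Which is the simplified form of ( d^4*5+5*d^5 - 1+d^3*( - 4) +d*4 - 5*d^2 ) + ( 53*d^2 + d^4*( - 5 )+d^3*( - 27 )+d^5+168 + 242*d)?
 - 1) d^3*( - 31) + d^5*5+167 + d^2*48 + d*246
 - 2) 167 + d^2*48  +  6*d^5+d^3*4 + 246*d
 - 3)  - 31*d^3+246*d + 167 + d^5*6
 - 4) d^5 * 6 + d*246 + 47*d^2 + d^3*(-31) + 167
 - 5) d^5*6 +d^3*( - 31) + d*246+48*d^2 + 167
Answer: 5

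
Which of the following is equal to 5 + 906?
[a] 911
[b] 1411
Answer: a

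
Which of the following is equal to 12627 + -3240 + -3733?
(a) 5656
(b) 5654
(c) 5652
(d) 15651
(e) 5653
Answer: b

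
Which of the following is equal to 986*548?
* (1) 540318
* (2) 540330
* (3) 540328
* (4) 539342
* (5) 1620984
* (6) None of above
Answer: 3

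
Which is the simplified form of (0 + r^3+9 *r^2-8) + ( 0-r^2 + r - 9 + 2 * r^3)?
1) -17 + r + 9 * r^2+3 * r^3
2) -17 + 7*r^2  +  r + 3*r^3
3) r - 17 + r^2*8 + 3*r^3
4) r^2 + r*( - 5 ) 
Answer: 3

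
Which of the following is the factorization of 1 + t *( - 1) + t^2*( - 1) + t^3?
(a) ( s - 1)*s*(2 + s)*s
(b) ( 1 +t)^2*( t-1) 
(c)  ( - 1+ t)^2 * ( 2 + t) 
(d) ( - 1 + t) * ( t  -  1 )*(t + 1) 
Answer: d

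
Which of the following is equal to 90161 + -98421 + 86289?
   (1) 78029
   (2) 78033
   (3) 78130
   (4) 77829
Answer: 1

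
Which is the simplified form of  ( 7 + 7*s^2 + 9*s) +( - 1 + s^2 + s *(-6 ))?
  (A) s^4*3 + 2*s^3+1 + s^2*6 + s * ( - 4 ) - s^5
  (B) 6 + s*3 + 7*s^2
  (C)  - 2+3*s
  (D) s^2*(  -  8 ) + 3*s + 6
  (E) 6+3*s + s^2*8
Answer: E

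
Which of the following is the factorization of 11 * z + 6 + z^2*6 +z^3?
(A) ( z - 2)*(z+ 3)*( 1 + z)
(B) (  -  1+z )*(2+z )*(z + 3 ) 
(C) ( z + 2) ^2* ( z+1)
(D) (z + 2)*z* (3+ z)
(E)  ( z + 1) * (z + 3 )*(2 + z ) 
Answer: E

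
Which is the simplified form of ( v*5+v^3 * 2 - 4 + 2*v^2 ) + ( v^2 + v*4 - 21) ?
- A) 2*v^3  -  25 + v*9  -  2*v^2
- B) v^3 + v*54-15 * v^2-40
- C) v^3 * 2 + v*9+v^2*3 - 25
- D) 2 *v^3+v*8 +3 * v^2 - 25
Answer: C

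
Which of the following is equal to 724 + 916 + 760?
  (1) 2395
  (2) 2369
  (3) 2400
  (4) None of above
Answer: 3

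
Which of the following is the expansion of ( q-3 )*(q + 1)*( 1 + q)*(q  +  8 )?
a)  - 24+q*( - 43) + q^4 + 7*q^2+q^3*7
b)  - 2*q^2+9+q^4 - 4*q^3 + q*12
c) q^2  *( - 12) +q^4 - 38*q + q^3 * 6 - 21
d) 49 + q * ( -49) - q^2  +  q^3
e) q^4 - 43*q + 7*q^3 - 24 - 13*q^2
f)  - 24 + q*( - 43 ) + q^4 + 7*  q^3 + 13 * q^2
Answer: e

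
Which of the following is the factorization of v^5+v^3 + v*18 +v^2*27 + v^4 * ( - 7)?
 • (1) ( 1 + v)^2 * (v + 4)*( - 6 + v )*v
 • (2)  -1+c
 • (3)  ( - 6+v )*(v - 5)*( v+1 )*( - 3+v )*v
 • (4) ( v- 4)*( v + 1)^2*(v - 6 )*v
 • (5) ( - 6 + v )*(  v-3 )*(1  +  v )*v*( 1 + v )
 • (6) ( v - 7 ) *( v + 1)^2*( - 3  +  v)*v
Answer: 5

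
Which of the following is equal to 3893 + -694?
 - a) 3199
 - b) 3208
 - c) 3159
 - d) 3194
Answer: a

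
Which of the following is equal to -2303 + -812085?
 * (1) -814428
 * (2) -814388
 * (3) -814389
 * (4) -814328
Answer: 2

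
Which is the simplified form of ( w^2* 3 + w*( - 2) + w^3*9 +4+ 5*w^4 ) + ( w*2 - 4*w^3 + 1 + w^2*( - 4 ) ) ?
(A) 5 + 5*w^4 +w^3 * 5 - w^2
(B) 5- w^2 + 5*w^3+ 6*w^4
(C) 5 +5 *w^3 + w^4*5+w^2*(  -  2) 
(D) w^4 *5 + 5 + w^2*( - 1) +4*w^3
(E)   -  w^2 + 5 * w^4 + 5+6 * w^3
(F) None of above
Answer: A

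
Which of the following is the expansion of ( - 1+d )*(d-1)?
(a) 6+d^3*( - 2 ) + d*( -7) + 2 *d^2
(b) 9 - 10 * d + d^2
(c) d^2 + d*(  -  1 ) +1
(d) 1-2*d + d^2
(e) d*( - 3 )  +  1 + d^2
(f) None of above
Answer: d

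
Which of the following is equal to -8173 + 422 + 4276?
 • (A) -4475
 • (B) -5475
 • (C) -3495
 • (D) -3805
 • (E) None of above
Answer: E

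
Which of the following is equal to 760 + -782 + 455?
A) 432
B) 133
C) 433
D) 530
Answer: C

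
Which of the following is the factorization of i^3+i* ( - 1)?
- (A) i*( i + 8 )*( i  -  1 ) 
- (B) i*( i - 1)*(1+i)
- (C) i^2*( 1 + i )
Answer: B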